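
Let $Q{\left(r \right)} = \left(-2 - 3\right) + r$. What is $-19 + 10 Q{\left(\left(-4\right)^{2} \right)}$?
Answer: $91$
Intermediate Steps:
$Q{\left(r \right)} = -5 + r$
$-19 + 10 Q{\left(\left(-4\right)^{2} \right)} = -19 + 10 \left(-5 + \left(-4\right)^{2}\right) = -19 + 10 \left(-5 + 16\right) = -19 + 10 \cdot 11 = -19 + 110 = 91$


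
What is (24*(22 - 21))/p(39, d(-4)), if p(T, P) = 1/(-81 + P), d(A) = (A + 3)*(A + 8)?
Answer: -2040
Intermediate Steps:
d(A) = (3 + A)*(8 + A)
(24*(22 - 21))/p(39, d(-4)) = (24*(22 - 21))/(1/(-81 + (24 + (-4)**2 + 11*(-4)))) = (24*1)/(1/(-81 + (24 + 16 - 44))) = 24/(1/(-81 - 4)) = 24/(1/(-85)) = 24/(-1/85) = 24*(-85) = -2040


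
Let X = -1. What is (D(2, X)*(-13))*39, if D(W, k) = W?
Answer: -1014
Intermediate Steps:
(D(2, X)*(-13))*39 = (2*(-13))*39 = -26*39 = -1014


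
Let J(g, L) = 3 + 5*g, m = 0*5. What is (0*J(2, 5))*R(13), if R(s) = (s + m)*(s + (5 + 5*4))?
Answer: 0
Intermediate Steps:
m = 0
R(s) = s*(25 + s) (R(s) = (s + 0)*(s + (5 + 5*4)) = s*(s + (5 + 20)) = s*(s + 25) = s*(25 + s))
(0*J(2, 5))*R(13) = (0*(3 + 5*2))*(13*(25 + 13)) = (0*(3 + 10))*(13*38) = (0*13)*494 = 0*494 = 0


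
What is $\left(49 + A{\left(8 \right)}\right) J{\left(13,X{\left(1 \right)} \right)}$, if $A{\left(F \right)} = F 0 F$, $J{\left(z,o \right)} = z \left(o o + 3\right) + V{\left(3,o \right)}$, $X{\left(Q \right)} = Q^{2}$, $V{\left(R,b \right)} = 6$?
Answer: $2842$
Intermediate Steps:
$J{\left(z,o \right)} = 6 + z \left(3 + o^{2}\right)$ ($J{\left(z,o \right)} = z \left(o o + 3\right) + 6 = z \left(o^{2} + 3\right) + 6 = z \left(3 + o^{2}\right) + 6 = 6 + z \left(3 + o^{2}\right)$)
$A{\left(F \right)} = 0$ ($A{\left(F \right)} = 0 F = 0$)
$\left(49 + A{\left(8 \right)}\right) J{\left(13,X{\left(1 \right)} \right)} = \left(49 + 0\right) \left(6 + 3 \cdot 13 + 13 \left(1^{2}\right)^{2}\right) = 49 \left(6 + 39 + 13 \cdot 1^{2}\right) = 49 \left(6 + 39 + 13 \cdot 1\right) = 49 \left(6 + 39 + 13\right) = 49 \cdot 58 = 2842$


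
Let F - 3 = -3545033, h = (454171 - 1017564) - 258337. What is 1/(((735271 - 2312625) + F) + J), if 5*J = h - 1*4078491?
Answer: -5/30512141 ≈ -1.6387e-7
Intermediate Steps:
h = -821730 (h = -563393 - 258337 = -821730)
F = -3545030 (F = 3 - 3545033 = -3545030)
J = -4900221/5 (J = (-821730 - 1*4078491)/5 = (-821730 - 4078491)/5 = (1/5)*(-4900221) = -4900221/5 ≈ -9.8004e+5)
1/(((735271 - 2312625) + F) + J) = 1/(((735271 - 2312625) - 3545030) - 4900221/5) = 1/((-1577354 - 3545030) - 4900221/5) = 1/(-5122384 - 4900221/5) = 1/(-30512141/5) = -5/30512141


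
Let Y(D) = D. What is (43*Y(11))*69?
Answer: 32637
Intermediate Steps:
(43*Y(11))*69 = (43*11)*69 = 473*69 = 32637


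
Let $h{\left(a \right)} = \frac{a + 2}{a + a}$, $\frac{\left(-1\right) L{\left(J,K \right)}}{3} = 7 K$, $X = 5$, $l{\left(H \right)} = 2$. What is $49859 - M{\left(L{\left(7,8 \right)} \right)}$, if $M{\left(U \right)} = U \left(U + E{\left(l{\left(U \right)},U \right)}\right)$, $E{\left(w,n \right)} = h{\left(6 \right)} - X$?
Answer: $20907$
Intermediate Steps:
$L{\left(J,K \right)} = - 21 K$ ($L{\left(J,K \right)} = - 3 \cdot 7 K = - 21 K$)
$h{\left(a \right)} = \frac{2 + a}{2 a}$
$E{\left(w,n \right)} = - \frac{13}{3}$ ($E{\left(w,n \right)} = \frac{2 + 6}{2 \cdot 6} - 5 = \frac{1}{2} \cdot \frac{1}{6} \cdot 8 - 5 = \frac{2}{3} - 5 = - \frac{13}{3}$)
$M{\left(U \right)} = U \left(- \frac{13}{3} + U\right)$ ($M{\left(U \right)} = U \left(U - \frac{13}{3}\right) = U \left(- \frac{13}{3} + U\right)$)
$49859 - M{\left(L{\left(7,8 \right)} \right)} = 49859 - \frac{\left(-21\right) 8 \left(-13 + 3 \left(\left(-21\right) 8\right)\right)}{3} = 49859 - \frac{1}{3} \left(-168\right) \left(-13 + 3 \left(-168\right)\right) = 49859 - \frac{1}{3} \left(-168\right) \left(-13 - 504\right) = 49859 - \frac{1}{3} \left(-168\right) \left(-517\right) = 49859 - 28952 = 20907$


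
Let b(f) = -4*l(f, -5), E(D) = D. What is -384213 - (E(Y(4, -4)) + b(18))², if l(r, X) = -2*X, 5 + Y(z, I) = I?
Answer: -386614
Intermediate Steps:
Y(z, I) = -5 + I
b(f) = -40 (b(f) = -(-8)*(-5) = -4*10 = -40)
-384213 - (E(Y(4, -4)) + b(18))² = -384213 - ((-5 - 4) - 40)² = -384213 - (-9 - 40)² = -384213 - 1*(-49)² = -384213 - 1*2401 = -384213 - 2401 = -386614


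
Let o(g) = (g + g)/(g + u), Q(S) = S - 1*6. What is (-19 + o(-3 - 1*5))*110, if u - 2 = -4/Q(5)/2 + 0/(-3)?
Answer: -1650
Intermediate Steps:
Q(S) = -6 + S (Q(S) = S - 6 = -6 + S)
u = 4 (u = 2 + (-4/(-6 + 5)/2 + 0/(-3)) = 2 + (-4/(-1)*(1/2) + 0*(-1/3)) = 2 + (-4*(-1)*(1/2) + 0) = 2 + (4*(1/2) + 0) = 2 + (2 + 0) = 2 + 2 = 4)
o(g) = 2*g/(4 + g) (o(g) = (g + g)/(g + 4) = (2*g)/(4 + g) = 2*g/(4 + g))
(-19 + o(-3 - 1*5))*110 = (-19 + 2*(-3 - 1*5)/(4 + (-3 - 1*5)))*110 = (-19 + 2*(-3 - 5)/(4 + (-3 - 5)))*110 = (-19 + 2*(-8)/(4 - 8))*110 = (-19 + 2*(-8)/(-4))*110 = (-19 + 2*(-8)*(-1/4))*110 = (-19 + 4)*110 = -15*110 = -1650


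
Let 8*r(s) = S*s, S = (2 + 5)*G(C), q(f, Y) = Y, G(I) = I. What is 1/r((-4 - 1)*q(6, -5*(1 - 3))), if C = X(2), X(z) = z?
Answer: -2/175 ≈ -0.011429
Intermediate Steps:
C = 2
S = 14 (S = (2 + 5)*2 = 7*2 = 14)
r(s) = 7*s/4 (r(s) = (14*s)/8 = 7*s/4)
1/r((-4 - 1)*q(6, -5*(1 - 3))) = 1/(7*((-4 - 1)*(-5*(1 - 3)))/4) = 1/(7*(-(-25)*(-2))/4) = 1/(7*(-5*10)/4) = 1/((7/4)*(-50)) = 1/(-175/2) = -2/175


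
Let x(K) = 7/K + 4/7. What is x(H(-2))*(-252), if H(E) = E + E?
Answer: 297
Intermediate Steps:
H(E) = 2*E
x(K) = 4/7 + 7/K (x(K) = 7/K + 4*(⅐) = 7/K + 4/7 = 4/7 + 7/K)
x(H(-2))*(-252) = (4/7 + 7/((2*(-2))))*(-252) = (4/7 + 7/(-4))*(-252) = (4/7 + 7*(-¼))*(-252) = (4/7 - 7/4)*(-252) = -33/28*(-252) = 297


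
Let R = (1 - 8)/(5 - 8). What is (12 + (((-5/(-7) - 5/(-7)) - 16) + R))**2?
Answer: 25/441 ≈ 0.056689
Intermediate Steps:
R = 7/3 (R = -7/(-3) = -7*(-1/3) = 7/3 ≈ 2.3333)
(12 + (((-5/(-7) - 5/(-7)) - 16) + R))**2 = (12 + (((-5/(-7) - 5/(-7)) - 16) + 7/3))**2 = (12 + (((-5*(-1/7) - 5*(-1/7)) - 16) + 7/3))**2 = (12 + (((5/7 + 5/7) - 16) + 7/3))**2 = (12 + ((10/7 - 16) + 7/3))**2 = (12 + (-102/7 + 7/3))**2 = (12 - 257/21)**2 = (-5/21)**2 = 25/441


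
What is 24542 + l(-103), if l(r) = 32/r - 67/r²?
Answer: 260362715/10609 ≈ 24542.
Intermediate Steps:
l(r) = -67/r² + 32/r (l(r) = 32/r - 67/r² = -67/r² + 32/r)
24542 + l(-103) = 24542 + (-67 + 32*(-103))/(-103)² = 24542 + (-67 - 3296)/10609 = 24542 + (1/10609)*(-3363) = 24542 - 3363/10609 = 260362715/10609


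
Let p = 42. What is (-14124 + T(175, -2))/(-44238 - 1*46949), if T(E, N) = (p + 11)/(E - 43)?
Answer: 1864315/12036684 ≈ 0.15489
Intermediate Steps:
T(E, N) = 53/(-43 + E) (T(E, N) = (42 + 11)/(E - 43) = 53/(-43 + E))
(-14124 + T(175, -2))/(-44238 - 1*46949) = (-14124 + 53/(-43 + 175))/(-44238 - 1*46949) = (-14124 + 53/132)/(-44238 - 46949) = (-14124 + 53*(1/132))/(-91187) = (-14124 + 53/132)*(-1/91187) = -1864315/132*(-1/91187) = 1864315/12036684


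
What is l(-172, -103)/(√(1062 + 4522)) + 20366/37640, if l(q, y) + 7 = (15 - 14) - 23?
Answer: 10183/18820 - 29*√349/1396 ≈ 0.15299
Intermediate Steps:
l(q, y) = -29 (l(q, y) = -7 + ((15 - 14) - 23) = -7 + (1 - 23) = -7 - 22 = -29)
l(-172, -103)/(√(1062 + 4522)) + 20366/37640 = -29/√(1062 + 4522) + 20366/37640 = -29*√349/1396 + 20366*(1/37640) = -29*√349/1396 + 10183/18820 = 10183/18820 - 29*√349/1396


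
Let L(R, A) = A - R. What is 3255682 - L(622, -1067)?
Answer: 3257371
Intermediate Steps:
3255682 - L(622, -1067) = 3255682 - (-1067 - 1*622) = 3255682 - (-1067 - 622) = 3255682 - 1*(-1689) = 3255682 + 1689 = 3257371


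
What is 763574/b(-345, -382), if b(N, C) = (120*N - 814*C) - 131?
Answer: 763574/269417 ≈ 2.8342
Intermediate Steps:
b(N, C) = -131 - 814*C + 120*N (b(N, C) = (-814*C + 120*N) - 131 = -131 - 814*C + 120*N)
763574/b(-345, -382) = 763574/(-131 - 814*(-382) + 120*(-345)) = 763574/(-131 + 310948 - 41400) = 763574/269417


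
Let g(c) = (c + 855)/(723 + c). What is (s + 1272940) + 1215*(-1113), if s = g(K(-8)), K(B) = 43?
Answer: -30392516/383 ≈ -79354.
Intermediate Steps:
g(c) = (855 + c)/(723 + c)
s = 449/383 (s = (855 + 43)/(723 + 43) = 898/766 = (1/766)*898 = 449/383 ≈ 1.1723)
(s + 1272940) + 1215*(-1113) = (449/383 + 1272940) + 1215*(-1113) = 487536469/383 - 1352295 = -30392516/383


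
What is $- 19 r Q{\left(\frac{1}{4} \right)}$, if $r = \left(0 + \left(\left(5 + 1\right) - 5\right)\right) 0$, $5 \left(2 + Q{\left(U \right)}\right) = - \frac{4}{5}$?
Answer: $0$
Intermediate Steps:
$Q{\left(U \right)} = - \frac{54}{25}$ ($Q{\left(U \right)} = -2 + \frac{\left(-4\right) \frac{1}{5}}{5} = -2 + \frac{1}{5} \left(- \frac{4}{5}\right) = -2 - \frac{4}{25} = - \frac{54}{25}$)
$r = 0$ ($r = \left(0 + \left(6 - 5\right)\right) 0 = \left(0 + 1\right) 0 = 1 \cdot 0 = 0$)
$- 19 r Q{\left(\frac{1}{4} \right)} = \left(-19\right) 0 \left(- \frac{54}{25}\right) = 0 \left(- \frac{54}{25}\right) = 0$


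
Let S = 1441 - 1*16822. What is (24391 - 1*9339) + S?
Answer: -329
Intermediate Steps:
S = -15381 (S = 1441 - 16822 = -15381)
(24391 - 1*9339) + S = (24391 - 1*9339) - 15381 = (24391 - 9339) - 15381 = 15052 - 15381 = -329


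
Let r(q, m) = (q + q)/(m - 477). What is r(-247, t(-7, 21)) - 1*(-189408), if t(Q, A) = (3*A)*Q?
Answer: 86938519/459 ≈ 1.8941e+5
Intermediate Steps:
t(Q, A) = 3*A*Q
r(q, m) = 2*q/(-477 + m) (r(q, m) = (2*q)/(-477 + m) = 2*q/(-477 + m))
r(-247, t(-7, 21)) - 1*(-189408) = 2*(-247)/(-477 + 3*21*(-7)) - 1*(-189408) = 2*(-247)/(-477 - 441) + 189408 = 2*(-247)/(-918) + 189408 = 2*(-247)*(-1/918) + 189408 = 247/459 + 189408 = 86938519/459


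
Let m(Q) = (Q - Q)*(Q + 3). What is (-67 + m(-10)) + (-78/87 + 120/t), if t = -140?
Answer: -13957/203 ≈ -68.754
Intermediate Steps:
m(Q) = 0 (m(Q) = 0*(3 + Q) = 0)
(-67 + m(-10)) + (-78/87 + 120/t) = (-67 + 0) + (-78/87 + 120/(-140)) = -67 + (-78*1/87 + 120*(-1/140)) = -67 + (-26/29 - 6/7) = -67 - 356/203 = -13957/203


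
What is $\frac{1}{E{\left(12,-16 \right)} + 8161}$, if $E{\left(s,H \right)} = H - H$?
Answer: $\frac{1}{8161} \approx 0.00012253$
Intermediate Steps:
$E{\left(s,H \right)} = 0$
$\frac{1}{E{\left(12,-16 \right)} + 8161} = \frac{1}{0 + 8161} = \frac{1}{8161}$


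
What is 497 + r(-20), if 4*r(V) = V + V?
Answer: 487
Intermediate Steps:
r(V) = V/2 (r(V) = (V + V)/4 = (2*V)/4 = V/2)
497 + r(-20) = 497 + (½)*(-20) = 497 - 10 = 487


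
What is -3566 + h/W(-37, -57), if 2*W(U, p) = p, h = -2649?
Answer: -65988/19 ≈ -3473.1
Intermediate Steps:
W(U, p) = p/2
-3566 + h/W(-37, -57) = -3566 - 2649/((1/2)*(-57)) = -3566 - 2649/(-57/2) = -3566 - 2649*(-2/57) = -3566 + 1766/19 = -65988/19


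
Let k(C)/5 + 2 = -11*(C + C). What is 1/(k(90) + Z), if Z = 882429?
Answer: 1/872519 ≈ 1.1461e-6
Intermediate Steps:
k(C) = -10 - 110*C (k(C) = -10 + 5*(-11*(C + C)) = -10 + 5*(-22*C) = -10 - 110*C)
1/(k(90) + Z) = 1/((-10 - 110*90) + 882429) = 1/((-10 - 9900) + 882429) = 1/(-9910 + 882429) = 1/872519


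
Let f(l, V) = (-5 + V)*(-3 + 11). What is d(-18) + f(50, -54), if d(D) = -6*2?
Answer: -484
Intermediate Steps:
f(l, V) = -40 + 8*V (f(l, V) = (-5 + V)*8 = -40 + 8*V)
d(D) = -12
d(-18) + f(50, -54) = -12 + (-40 + 8*(-54)) = -12 + (-40 - 432) = -12 - 472 = -484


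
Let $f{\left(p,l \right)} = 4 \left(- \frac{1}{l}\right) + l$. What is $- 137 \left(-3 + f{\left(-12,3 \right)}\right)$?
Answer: $\frac{548}{3} \approx 182.67$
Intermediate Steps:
$f{\left(p,l \right)} = l - \frac{4}{l}$ ($f{\left(p,l \right)} = - \frac{4}{l} + l = l - \frac{4}{l}$)
$- 137 \left(-3 + f{\left(-12,3 \right)}\right) = - 137 \left(-3 + \left(3 - \frac{4}{3}\right)\right) = - 137 \left(-3 + \frac{5}{3}\right) = \left(-137\right) \left(- \frac{4}{3}\right) = \frac{548}{3}$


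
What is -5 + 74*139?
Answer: 10281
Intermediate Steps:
-5 + 74*139 = -5 + 10286 = 10281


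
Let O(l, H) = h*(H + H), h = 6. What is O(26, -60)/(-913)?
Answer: 720/913 ≈ 0.78861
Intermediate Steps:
O(l, H) = 12*H (O(l, H) = 6*(H + H) = 6*(2*H) = 12*H)
O(26, -60)/(-913) = (12*(-60))/(-913) = -720*(-1/913) = 720/913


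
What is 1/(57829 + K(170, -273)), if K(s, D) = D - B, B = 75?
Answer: 1/57481 ≈ 1.7397e-5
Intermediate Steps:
K(s, D) = -75 + D (K(s, D) = D - 1*75 = D - 75 = -75 + D)
1/(57829 + K(170, -273)) = 1/(57829 + (-75 - 273)) = 1/(57829 - 348) = 1/57481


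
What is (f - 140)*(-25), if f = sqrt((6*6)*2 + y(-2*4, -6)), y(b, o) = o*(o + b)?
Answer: 3500 - 50*sqrt(39) ≈ 3187.8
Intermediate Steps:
y(b, o) = o*(b + o)
f = 2*sqrt(39) (f = sqrt((6*6)*2 - 6*(-2*4 - 6)) = sqrt(36*2 - 6*(-8 - 6)) = sqrt(72 - 6*(-14)) = sqrt(72 + 84) = sqrt(156) = 2*sqrt(39) ≈ 12.490)
(f - 140)*(-25) = (2*sqrt(39) - 140)*(-25) = (-140 + 2*sqrt(39))*(-25) = 3500 - 50*sqrt(39)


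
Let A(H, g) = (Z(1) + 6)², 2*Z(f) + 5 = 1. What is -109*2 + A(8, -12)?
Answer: -202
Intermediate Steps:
Z(f) = -2 (Z(f) = -5/2 + (½)*1 = -5/2 + ½ = -2)
A(H, g) = 16 (A(H, g) = (-2 + 6)² = 4² = 16)
-109*2 + A(8, -12) = -109*2 + 16 = -218 + 16 = -202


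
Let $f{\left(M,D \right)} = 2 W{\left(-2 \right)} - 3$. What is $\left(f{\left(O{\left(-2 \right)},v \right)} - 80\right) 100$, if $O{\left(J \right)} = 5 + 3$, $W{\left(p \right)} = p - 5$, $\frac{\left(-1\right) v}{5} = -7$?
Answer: $-9700$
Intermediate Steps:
$v = 35$ ($v = \left(-5\right) \left(-7\right) = 35$)
$W{\left(p \right)} = -5 + p$
$O{\left(J \right)} = 8$
$f{\left(M,D \right)} = -17$ ($f{\left(M,D \right)} = 2 \left(-5 - 2\right) - 3 = 2 \left(-7\right) - 3 = -14 - 3 = -17$)
$\left(f{\left(O{\left(-2 \right)},v \right)} - 80\right) 100 = \left(-17 - 80\right) 100 = \left(-97\right) 100 = -9700$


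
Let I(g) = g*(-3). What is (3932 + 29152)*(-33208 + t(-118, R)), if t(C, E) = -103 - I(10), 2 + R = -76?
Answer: -1101068604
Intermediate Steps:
I(g) = -3*g
R = -78 (R = -2 - 76 = -78)
t(C, E) = -73 (t(C, E) = -103 - (-3)*10 = -103 - 1*(-30) = -103 + 30 = -73)
(3932 + 29152)*(-33208 + t(-118, R)) = (3932 + 29152)*(-33208 - 73) = 33084*(-33281) = -1101068604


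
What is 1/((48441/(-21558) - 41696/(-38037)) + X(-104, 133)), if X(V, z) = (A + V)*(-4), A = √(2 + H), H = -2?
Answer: 273333882/113392338929 ≈ 0.0024105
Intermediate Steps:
A = 0 (A = √(2 - 2) = √0 = 0)
X(V, z) = -4*V (X(V, z) = (0 + V)*(-4) = V*(-4) = -4*V)
1/((48441/(-21558) - 41696/(-38037)) + X(-104, 133)) = 1/((48441/(-21558) - 41696/(-38037)) - 4*(-104)) = 1/((48441*(-1/21558) - 41696*(-1/38037)) + 416) = 1/((-16147/7186 + 41696/38037) + 416) = 1/(-314555983/273333882 + 416) = 1/(113392338929/273333882) = 273333882/113392338929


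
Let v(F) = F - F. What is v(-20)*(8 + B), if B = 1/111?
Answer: 0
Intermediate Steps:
v(F) = 0
B = 1/111 ≈ 0.0090090
v(-20)*(8 + B) = 0*(8 + 1/111) = 0*(889/111) = 0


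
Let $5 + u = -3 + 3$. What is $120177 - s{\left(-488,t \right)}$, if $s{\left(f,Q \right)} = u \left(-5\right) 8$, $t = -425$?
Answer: $119977$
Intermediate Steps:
$u = -5$ ($u = -5 + \left(-3 + 3\right) = -5 + 0 = -5$)
$s{\left(f,Q \right)} = 200$ ($s{\left(f,Q \right)} = \left(-5\right) \left(-5\right) 8 = 25 \cdot 8 = 200$)
$120177 - s{\left(-488,t \right)} = 120177 - 200 = 119977$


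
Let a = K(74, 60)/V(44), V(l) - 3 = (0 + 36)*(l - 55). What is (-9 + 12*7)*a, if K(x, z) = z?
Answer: -1500/131 ≈ -11.450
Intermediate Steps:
V(l) = -1977 + 36*l (V(l) = 3 + (0 + 36)*(l - 55) = 3 + 36*(-55 + l) = 3 + (-1980 + 36*l) = -1977 + 36*l)
a = -20/131 (a = 60/(-1977 + 36*44) = 60/(-1977 + 1584) = 60/(-393) = 60*(-1/393) = -20/131 ≈ -0.15267)
(-9 + 12*7)*a = (-9 + 12*7)*(-20/131) = (-9 + 84)*(-20/131) = 75*(-20/131) = -1500/131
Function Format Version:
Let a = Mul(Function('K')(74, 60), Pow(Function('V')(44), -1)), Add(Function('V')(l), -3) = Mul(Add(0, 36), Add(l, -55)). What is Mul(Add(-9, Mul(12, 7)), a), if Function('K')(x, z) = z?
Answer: Rational(-1500, 131) ≈ -11.450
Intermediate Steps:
Function('V')(l) = Add(-1977, Mul(36, l)) (Function('V')(l) = Add(3, Mul(Add(0, 36), Add(l, -55))) = Add(3, Mul(36, Add(-55, l))) = Add(3, Add(-1980, Mul(36, l))) = Add(-1977, Mul(36, l)))
a = Rational(-20, 131) (a = Mul(60, Pow(Add(-1977, Mul(36, 44)), -1)) = Mul(60, Pow(Add(-1977, 1584), -1)) = Mul(60, Pow(-393, -1)) = Mul(60, Rational(-1, 393)) = Rational(-20, 131) ≈ -0.15267)
Mul(Add(-9, Mul(12, 7)), a) = Mul(Add(-9, Mul(12, 7)), Rational(-20, 131)) = Mul(Add(-9, 84), Rational(-20, 131)) = Mul(75, Rational(-20, 131)) = Rational(-1500, 131)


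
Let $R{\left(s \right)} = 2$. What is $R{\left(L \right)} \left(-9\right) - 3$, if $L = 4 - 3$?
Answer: $-21$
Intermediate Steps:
$L = 1$
$R{\left(L \right)} \left(-9\right) - 3 = 2 \left(-9\right) - 3 = -18 - 3 = -21$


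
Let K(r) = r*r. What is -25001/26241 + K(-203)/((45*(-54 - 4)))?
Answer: -13179517/787230 ≈ -16.742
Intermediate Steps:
K(r) = r²
-25001/26241 + K(-203)/((45*(-54 - 4))) = -25001/26241 + (-203)²/((45*(-54 - 4))) = -25001*1/26241 + 41209/((45*(-58))) = -25001/26241 + 41209/(-2610) = -25001/26241 + 41209*(-1/2610) = -25001/26241 - 1421/90 = -13179517/787230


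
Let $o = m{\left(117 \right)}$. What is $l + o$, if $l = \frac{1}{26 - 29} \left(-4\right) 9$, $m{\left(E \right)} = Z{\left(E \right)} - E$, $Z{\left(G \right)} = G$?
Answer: $12$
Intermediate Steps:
$m{\left(E \right)} = 0$ ($m{\left(E \right)} = E - E = 0$)
$o = 0$
$l = 12$ ($l = \frac{1}{-3} \left(-4\right) 9 = \left(- \frac{1}{3}\right) \left(-4\right) 9 = \frac{4}{3} \cdot 9 = 12$)
$l + o = 12 + 0 = 12$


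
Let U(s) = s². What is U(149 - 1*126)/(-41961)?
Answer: -529/41961 ≈ -0.012607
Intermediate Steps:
U(149 - 1*126)/(-41961) = (149 - 1*126)²/(-41961) = (149 - 126)²*(-1/41961) = 23²*(-1/41961) = 529*(-1/41961) = -529/41961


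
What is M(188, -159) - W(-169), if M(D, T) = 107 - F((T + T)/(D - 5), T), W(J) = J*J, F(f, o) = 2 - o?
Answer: -28615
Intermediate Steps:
W(J) = J²
M(D, T) = 105 + T (M(D, T) = 107 - (2 - T) = 107 + (-2 + T) = 105 + T)
M(188, -159) - W(-169) = (105 - 159) - 1*(-169)² = -54 - 1*28561 = -54 - 28561 = -28615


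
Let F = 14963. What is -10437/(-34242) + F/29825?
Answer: 274548857/340422550 ≈ 0.80649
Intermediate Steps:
-10437/(-34242) + F/29825 = -10437/(-34242) + 14963/29825 = -10437*(-1/34242) + 14963*(1/29825) = 3479/11414 + 14963/29825 = 274548857/340422550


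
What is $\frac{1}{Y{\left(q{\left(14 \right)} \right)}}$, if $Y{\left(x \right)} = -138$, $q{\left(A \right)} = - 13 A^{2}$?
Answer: $- \frac{1}{138} \approx -0.0072464$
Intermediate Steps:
$\frac{1}{Y{\left(q{\left(14 \right)} \right)}} = \frac{1}{-138} = - \frac{1}{138}$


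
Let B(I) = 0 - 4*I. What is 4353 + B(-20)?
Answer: 4433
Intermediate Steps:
B(I) = -4*I
4353 + B(-20) = 4353 - 4*(-20) = 4353 + 80 = 4433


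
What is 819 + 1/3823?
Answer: 3131038/3823 ≈ 819.00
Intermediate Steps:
819 + 1/3823 = 3131038/3823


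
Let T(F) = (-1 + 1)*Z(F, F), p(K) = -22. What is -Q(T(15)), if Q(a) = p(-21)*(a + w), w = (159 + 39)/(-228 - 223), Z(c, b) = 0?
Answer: -396/41 ≈ -9.6585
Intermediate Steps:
w = -18/41 (w = 198/(-451) = 198*(-1/451) = -18/41 ≈ -0.43902)
T(F) = 0 (T(F) = (-1 + 1)*0 = 0*0 = 0)
Q(a) = 396/41 - 22*a (Q(a) = -22*(a - 18/41) = -22*(-18/41 + a) = 396/41 - 22*a)
-Q(T(15)) = -(396/41 - 22*0) = -(396/41 + 0) = -1*396/41 = -396/41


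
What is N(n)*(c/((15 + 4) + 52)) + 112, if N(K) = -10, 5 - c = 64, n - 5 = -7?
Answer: 8542/71 ≈ 120.31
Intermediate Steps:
n = -2 (n = 5 - 7 = -2)
c = -59 (c = 5 - 1*64 = 5 - 64 = -59)
N(n)*(c/((15 + 4) + 52)) + 112 = -(-590)/((15 + 4) + 52) + 112 = -(-590)/(19 + 52) + 112 = -(-590)/71 + 112 = -10*(-59/71) + 112 = 590/71 + 112 = 8542/71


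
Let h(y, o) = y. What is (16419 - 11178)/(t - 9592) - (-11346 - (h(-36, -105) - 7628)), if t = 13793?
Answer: 15473323/4201 ≈ 3683.2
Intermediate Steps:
(16419 - 11178)/(t - 9592) - (-11346 - (h(-36, -105) - 7628)) = (16419 - 11178)/(13793 - 9592) - (-11346 - (-36 - 7628)) = 5241/4201 - (-11346 - 1*(-7664)) = 5241*(1/4201) - (-11346 + 7664) = 5241/4201 - 1*(-3682) = 5241/4201 + 3682 = 15473323/4201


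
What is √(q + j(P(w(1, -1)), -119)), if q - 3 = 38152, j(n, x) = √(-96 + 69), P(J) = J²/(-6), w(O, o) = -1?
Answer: √(38155 + 3*I*√3) ≈ 195.33 + 0.013*I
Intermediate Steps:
P(J) = -J²/6 (P(J) = J²*(-⅙) = -J²/6)
j(n, x) = 3*I*√3 (j(n, x) = √(-27) = 3*I*√3)
q = 38155 (q = 3 + 38152 = 38155)
√(q + j(P(w(1, -1)), -119)) = √(38155 + 3*I*√3)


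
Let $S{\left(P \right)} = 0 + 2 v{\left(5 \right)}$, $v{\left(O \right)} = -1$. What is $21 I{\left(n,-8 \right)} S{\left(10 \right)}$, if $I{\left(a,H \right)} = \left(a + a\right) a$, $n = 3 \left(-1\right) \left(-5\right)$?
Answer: $-18900$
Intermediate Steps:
$n = 15$ ($n = \left(-3\right) \left(-5\right) = 15$)
$I{\left(a,H \right)} = 2 a^{2}$ ($I{\left(a,H \right)} = 2 a a = 2 a^{2}$)
$S{\left(P \right)} = -2$ ($S{\left(P \right)} = 0 + 2 \left(-1\right) = 0 - 2 = -2$)
$21 I{\left(n,-8 \right)} S{\left(10 \right)} = 21 \cdot 2 \cdot 15^{2} \left(-2\right) = 21 \cdot 2 \cdot 225 \left(-2\right) = 21 \cdot 450 \left(-2\right) = 9450 \left(-2\right) = -18900$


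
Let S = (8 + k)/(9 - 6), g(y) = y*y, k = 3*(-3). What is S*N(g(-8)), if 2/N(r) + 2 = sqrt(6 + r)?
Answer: -2/99 - sqrt(70)/99 ≈ -0.10471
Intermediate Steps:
k = -9
g(y) = y**2
S = -1/3 (S = (8 - 9)/(9 - 6) = -1/3 ≈ -0.33333)
N(r) = 2/(-2 + sqrt(6 + r))
S*N(g(-8)) = -2/(3*(-2 + sqrt(6 + (-8)**2))) = -2/(3*(-2 + sqrt(6 + 64))) = -2/(3*(-2 + sqrt(70)))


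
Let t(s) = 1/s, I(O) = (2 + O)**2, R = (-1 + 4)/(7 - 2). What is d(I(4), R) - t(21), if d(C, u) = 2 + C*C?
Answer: 27257/21 ≈ 1298.0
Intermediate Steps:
R = 3/5 ≈ 0.60000
d(C, u) = 2 + C**2
d(I(4), R) - t(21) = (2 + ((2 + 4)**2)**2) - 1/21 = (2 + (6**2)**2) - 1*1/21 = (2 + 36**2) - 1/21 = (2 + 1296) - 1/21 = 1298 - 1/21 = 27257/21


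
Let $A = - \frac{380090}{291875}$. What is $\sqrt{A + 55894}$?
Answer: $\frac{6 \sqrt{211624697270}}{11675} \approx 236.42$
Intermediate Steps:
$A = - \frac{76018}{58375}$ ($A = \left(-380090\right) \frac{1}{291875} = - \frac{76018}{58375} \approx -1.3022$)
$\sqrt{A + 55894} = \sqrt{- \frac{76018}{58375} + 55894} = \sqrt{\frac{3262736232}{58375}} = \frac{6 \sqrt{211624697270}}{11675}$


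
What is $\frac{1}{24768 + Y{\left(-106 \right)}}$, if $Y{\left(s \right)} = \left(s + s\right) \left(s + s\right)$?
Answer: $\frac{1}{69712} \approx 1.4345 \cdot 10^{-5}$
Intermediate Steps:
$Y{\left(s \right)} = 4 s^{2}$ ($Y{\left(s \right)} = 2 s 2 s = 4 s^{2}$)
$\frac{1}{24768 + Y{\left(-106 \right)}} = \frac{1}{24768 + 4 \left(-106\right)^{2}} = \frac{1}{24768 + 4 \cdot 11236} = \frac{1}{24768 + 44944} = \frac{1}{69712}$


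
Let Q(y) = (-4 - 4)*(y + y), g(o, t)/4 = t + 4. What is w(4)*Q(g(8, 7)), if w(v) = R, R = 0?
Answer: 0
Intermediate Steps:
g(o, t) = 16 + 4*t (g(o, t) = 4*(t + 4) = 4*(4 + t) = 16 + 4*t)
w(v) = 0
Q(y) = -16*y
w(4)*Q(g(8, 7)) = 0*(-16*(16 + 4*7)) = 0*(-16*(16 + 28)) = 0*(-16*44) = 0*(-704) = 0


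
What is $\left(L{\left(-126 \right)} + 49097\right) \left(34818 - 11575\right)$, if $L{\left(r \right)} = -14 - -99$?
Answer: $1143137226$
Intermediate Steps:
$L{\left(r \right)} = 85$ ($L{\left(r \right)} = -14 + 99 = 85$)
$\left(L{\left(-126 \right)} + 49097\right) \left(34818 - 11575\right) = \left(85 + 49097\right) \left(34818 - 11575\right) = 49182 \cdot 23243 = 1143137226$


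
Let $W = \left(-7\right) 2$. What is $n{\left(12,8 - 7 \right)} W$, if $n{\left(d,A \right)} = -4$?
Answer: $56$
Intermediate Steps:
$W = -14$
$n{\left(12,8 - 7 \right)} W = \left(-4\right) \left(-14\right) = 56$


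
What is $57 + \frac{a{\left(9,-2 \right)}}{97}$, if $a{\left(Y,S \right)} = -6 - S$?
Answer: $\frac{5525}{97} \approx 56.959$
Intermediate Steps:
$57 + \frac{a{\left(9,-2 \right)}}{97} = 57 + \frac{-6 - -2}{97} = 57 + \left(-6 + 2\right) \frac{1}{97} = 57 - \frac{4}{97} = \frac{5525}{97}$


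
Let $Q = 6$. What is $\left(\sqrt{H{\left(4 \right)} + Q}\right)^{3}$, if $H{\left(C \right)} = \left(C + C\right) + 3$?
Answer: $17 \sqrt{17} \approx 70.093$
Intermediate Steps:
$H{\left(C \right)} = 3 + 2 C$ ($H{\left(C \right)} = 2 C + 3 = 3 + 2 C$)
$\left(\sqrt{H{\left(4 \right)} + Q}\right)^{3} = \left(\sqrt{\left(3 + 2 \cdot 4\right) + 6}\right)^{3} = \left(\sqrt{\left(3 + 8\right) + 6}\right)^{3} = \left(\sqrt{11 + 6}\right)^{3} = \left(\sqrt{17}\right)^{3} = 17 \sqrt{17}$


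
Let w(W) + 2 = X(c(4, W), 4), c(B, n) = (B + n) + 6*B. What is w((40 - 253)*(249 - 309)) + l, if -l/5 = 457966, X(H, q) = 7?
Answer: -2289825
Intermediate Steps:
c(B, n) = n + 7*B
w(W) = 5 (w(W) = -2 + 7 = 5)
l = -2289830 (l = -5*457966 = -2289830)
w((40 - 253)*(249 - 309)) + l = 5 - 2289830 = -2289825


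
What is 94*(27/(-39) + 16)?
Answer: 18706/13 ≈ 1438.9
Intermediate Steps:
94*(27/(-39) + 16) = 94*(27*(-1/39) + 16) = 94*(-9/13 + 16) = 94*(199/13) = 18706/13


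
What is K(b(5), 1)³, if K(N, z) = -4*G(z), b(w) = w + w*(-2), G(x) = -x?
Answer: 64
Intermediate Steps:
b(w) = -w (b(w) = w - 2*w = -w)
K(N, z) = 4*z (K(N, z) = -(-4)*z = 4*z)
K(b(5), 1)³ = (4*1)³ = 4³ = 64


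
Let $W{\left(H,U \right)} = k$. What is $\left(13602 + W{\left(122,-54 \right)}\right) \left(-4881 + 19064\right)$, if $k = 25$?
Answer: $193271741$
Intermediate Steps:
$W{\left(H,U \right)} = 25$
$\left(13602 + W{\left(122,-54 \right)}\right) \left(-4881 + 19064\right) = \left(13602 + 25\right) \left(-4881 + 19064\right) = 13627 \cdot 14183 = 193271741$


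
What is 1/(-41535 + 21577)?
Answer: -1/19958 ≈ -5.0105e-5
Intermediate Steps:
1/(-41535 + 21577) = 1/(-19958) = -1/19958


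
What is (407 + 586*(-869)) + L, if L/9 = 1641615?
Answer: 14265708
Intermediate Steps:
L = 14774535 (L = 9*1641615 = 14774535)
(407 + 586*(-869)) + L = (407 + 586*(-869)) + 14774535 = (407 - 509234) + 14774535 = -508827 + 14774535 = 14265708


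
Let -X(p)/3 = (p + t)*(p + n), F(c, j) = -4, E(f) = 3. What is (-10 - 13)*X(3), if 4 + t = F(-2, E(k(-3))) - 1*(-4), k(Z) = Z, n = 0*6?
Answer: -207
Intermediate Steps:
n = 0
t = -4 (t = -4 + (-4 - 1*(-4)) = -4 + (-4 + 4) = -4 + 0 = -4)
X(p) = -3*p*(-4 + p) (X(p) = -3*(p - 4)*(p + 0) = -3*(-4 + p)*p = -3*p*(-4 + p))
(-10 - 13)*X(3) = (-10 - 13)*(3*3*(4 - 1*3)) = -69*3*(4 - 3) = -69*3 = -23*9 = -207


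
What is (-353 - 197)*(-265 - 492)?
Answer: 416350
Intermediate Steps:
(-353 - 197)*(-265 - 492) = -550*(-757) = 416350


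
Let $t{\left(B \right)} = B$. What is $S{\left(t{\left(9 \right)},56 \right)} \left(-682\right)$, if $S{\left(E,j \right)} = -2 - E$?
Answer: $7502$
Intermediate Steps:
$S{\left(t{\left(9 \right)},56 \right)} \left(-682\right) = \left(-2 - 9\right) \left(-682\right) = \left(-11\right) \left(-682\right) = 7502$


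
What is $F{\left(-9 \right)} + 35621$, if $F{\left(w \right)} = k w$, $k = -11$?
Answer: $35720$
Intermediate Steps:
$F{\left(w \right)} = - 11 w$
$F{\left(-9 \right)} + 35621 = \left(-11\right) \left(-9\right) + 35621 = 99 + 35621 = 35720$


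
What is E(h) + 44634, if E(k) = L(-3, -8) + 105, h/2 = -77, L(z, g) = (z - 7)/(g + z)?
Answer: 492139/11 ≈ 44740.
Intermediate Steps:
L(z, g) = (-7 + z)/(g + z)
h = -154 (h = 2*(-77) = -154)
E(k) = 1165/11 (E(k) = (-7 - 3)/(-8 - 3) + 105 = -10/(-11) + 105 = -1/11*(-10) + 105 = 10/11 + 105 = 1165/11)
E(h) + 44634 = 1165/11 + 44634 = 492139/11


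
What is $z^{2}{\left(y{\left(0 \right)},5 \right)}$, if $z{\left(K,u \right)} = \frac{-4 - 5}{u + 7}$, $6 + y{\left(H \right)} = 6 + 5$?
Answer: $\frac{9}{16} \approx 0.5625$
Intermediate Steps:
$y{\left(H \right)} = 5$ ($y{\left(H \right)} = -6 + \left(6 + 5\right) = -6 + 11 = 5$)
$z{\left(K,u \right)} = - \frac{9}{7 + u}$
$z^{2}{\left(y{\left(0 \right)},5 \right)} = \left(- \frac{9}{7 + 5}\right)^{2} = \left(- \frac{9}{12}\right)^{2} = \left(\left(-9\right) \frac{1}{12}\right)^{2} = \left(- \frac{3}{4}\right)^{2} = \frac{9}{16}$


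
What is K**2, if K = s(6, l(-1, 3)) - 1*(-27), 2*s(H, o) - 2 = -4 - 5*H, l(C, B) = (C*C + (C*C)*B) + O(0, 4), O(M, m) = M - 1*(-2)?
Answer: 121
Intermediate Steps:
O(M, m) = 2 + M (O(M, m) = M + 2 = 2 + M)
l(C, B) = 2 + C**2 + B*C**2 (l(C, B) = (C*C + (C*C)*B) + (2 + 0) = (C**2 + C**2*B) + 2 = (C**2 + B*C**2) + 2 = 2 + C**2 + B*C**2)
s(H, o) = -1 - 5*H/2 (s(H, o) = 1 + (-4 - 5*H)/2 = 1 + (-2 - 5*H/2) = -1 - 5*H/2)
K = 11 (K = (-1 - 5/2*6) - 1*(-27) = (-1 - 15) + 27 = -16 + 27 = 11)
K**2 = 11**2 = 121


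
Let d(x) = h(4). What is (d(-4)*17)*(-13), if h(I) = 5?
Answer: -1105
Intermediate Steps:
d(x) = 5
(d(-4)*17)*(-13) = (5*17)*(-13) = 85*(-13) = -1105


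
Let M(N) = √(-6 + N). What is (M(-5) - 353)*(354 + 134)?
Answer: -172264 + 488*I*√11 ≈ -1.7226e+5 + 1618.5*I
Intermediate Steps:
(M(-5) - 353)*(354 + 134) = (√(-6 - 5) - 353)*(354 + 134) = (√(-11) - 353)*488 = (I*√11 - 353)*488 = (-353 + I*√11)*488 = -172264 + 488*I*√11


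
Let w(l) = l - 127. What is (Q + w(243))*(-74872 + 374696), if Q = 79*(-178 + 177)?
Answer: 11093488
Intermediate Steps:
w(l) = -127 + l
Q = -79 (Q = 79*(-1) = -79)
(Q + w(243))*(-74872 + 374696) = (-79 + (-127 + 243))*(-74872 + 374696) = (-79 + 116)*299824 = 37*299824 = 11093488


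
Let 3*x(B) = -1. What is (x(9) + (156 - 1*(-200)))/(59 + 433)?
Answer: 1067/1476 ≈ 0.72290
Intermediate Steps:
x(B) = -1/3 (x(B) = (1/3)*(-1) = -1/3)
(x(9) + (156 - 1*(-200)))/(59 + 433) = (-1/3 + (156 - 1*(-200)))/(59 + 433) = (-1/3 + (156 + 200))/492 = (-1/3 + 356)*(1/492) = (1067/3)*(1/492) = 1067/1476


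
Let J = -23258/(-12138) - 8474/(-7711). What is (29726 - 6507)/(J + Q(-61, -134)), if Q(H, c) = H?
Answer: -1086604131921/2713581674 ≈ -400.43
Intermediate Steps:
J = 141099925/46798059 (J = -23258*(-1/12138) - 8474*(-1/7711) = 11629/6069 + 8474/7711 = 141099925/46798059 ≈ 3.0151)
(29726 - 6507)/(J + Q(-61, -134)) = (29726 - 6507)/(141099925/46798059 - 61) = 23219/(-2713581674/46798059) = 23219*(-46798059/2713581674) = -1086604131921/2713581674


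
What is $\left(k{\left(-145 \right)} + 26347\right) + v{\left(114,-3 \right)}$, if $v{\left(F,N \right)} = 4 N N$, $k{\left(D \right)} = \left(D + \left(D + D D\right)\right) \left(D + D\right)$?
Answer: $-5986767$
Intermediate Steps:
$k{\left(D \right)} = 2 D \left(D^{2} + 2 D\right)$ ($k{\left(D \right)} = \left(D + \left(D + D^{2}\right)\right) 2 D = \left(D^{2} + 2 D\right) 2 D = 2 D \left(D^{2} + 2 D\right)$)
$v{\left(F,N \right)} = 4 N^{2}$
$\left(k{\left(-145 \right)} + 26347\right) + v{\left(114,-3 \right)} = \left(2 \left(-145\right)^{2} \left(2 - 145\right) + 26347\right) + 4 \left(-3\right)^{2} = \left(2 \cdot 21025 \left(-143\right) + 26347\right) + 4 \cdot 9 = \left(-6013150 + 26347\right) + 36 = -5986803 + 36 = -5986767$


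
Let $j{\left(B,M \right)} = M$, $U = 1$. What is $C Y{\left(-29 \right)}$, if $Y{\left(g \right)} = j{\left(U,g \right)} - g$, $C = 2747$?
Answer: $0$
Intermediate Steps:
$Y{\left(g \right)} = 0$ ($Y{\left(g \right)} = g - g = 0$)
$C Y{\left(-29 \right)} = 2747 \cdot 0 = 0$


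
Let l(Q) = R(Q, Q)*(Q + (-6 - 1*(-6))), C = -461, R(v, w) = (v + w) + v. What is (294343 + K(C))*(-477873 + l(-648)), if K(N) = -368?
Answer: 229841120025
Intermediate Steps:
R(v, w) = w + 2*v
l(Q) = 3*Q² (l(Q) = (Q + 2*Q)*(Q + (-6 - 1*(-6))) = (3*Q)*(Q + (-6 + 6)) = (3*Q)*(Q + 0) = (3*Q)*Q = 3*Q²)
(294343 + K(C))*(-477873 + l(-648)) = (294343 - 368)*(-477873 + 3*(-648)²) = 293975*(-477873 + 3*419904) = 293975*(-477873 + 1259712) = 293975*781839 = 229841120025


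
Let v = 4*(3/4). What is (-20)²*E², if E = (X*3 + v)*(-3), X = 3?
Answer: 518400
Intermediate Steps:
v = 3 (v = 4*(3*(¼)) = 4*(¾) = 3)
E = -36 (E = (3*3 + 3)*(-3) = (9 + 3)*(-3) = 12*(-3) = -36)
(-20)²*E² = (-20)²*(-36)² = 400*1296 = 518400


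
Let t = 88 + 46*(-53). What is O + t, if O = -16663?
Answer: -19013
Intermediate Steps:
t = -2350 (t = 88 - 2438 = -2350)
O + t = -16663 - 2350 = -19013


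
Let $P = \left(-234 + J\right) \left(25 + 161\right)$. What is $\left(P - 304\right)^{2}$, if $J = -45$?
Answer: $2724631204$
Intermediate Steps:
$P = -51894$ ($P = \left(-234 - 45\right) \left(25 + 161\right) = \left(-279\right) 186 = -51894$)
$\left(P - 304\right)^{2} = \left(-51894 - 304\right)^{2} = \left(-52198\right)^{2} = 2724631204$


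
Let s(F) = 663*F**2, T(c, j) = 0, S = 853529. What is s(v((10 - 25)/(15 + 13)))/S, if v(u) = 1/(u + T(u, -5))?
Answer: 173264/64014675 ≈ 0.0027066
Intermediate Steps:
v(u) = 1/u (v(u) = 1/(u + 0) = 1/u)
s(v((10 - 25)/(15 + 13)))/S = (663*(1/((10 - 25)/(15 + 13)))**2)/853529 = (663*(1/(-15/28))**2)*(1/853529) = (663*(-28/15)**2)*(1/853529) = (663*(784/225))*(1/853529) = (173264/75)*(1/853529) = 173264/64014675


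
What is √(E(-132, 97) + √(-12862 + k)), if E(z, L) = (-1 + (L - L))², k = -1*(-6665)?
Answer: √(1 + I*√6197) ≈ 6.3138 + 6.2341*I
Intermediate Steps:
k = 6665
E(z, L) = 1 (E(z, L) = (-1 + 0)² = (-1)² = 1)
√(E(-132, 97) + √(-12862 + k)) = √(1 + √(-12862 + 6665)) = √(1 + √(-6197)) = √(1 + I*√6197)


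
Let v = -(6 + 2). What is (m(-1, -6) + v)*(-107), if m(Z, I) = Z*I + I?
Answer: 856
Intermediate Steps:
m(Z, I) = I + I*Z (m(Z, I) = I*Z + I = I + I*Z)
v = -8 (v = -1*8 = -8)
(m(-1, -6) + v)*(-107) = (-6*(1 - 1) - 8)*(-107) = (-6*0 - 8)*(-107) = (0 - 8)*(-107) = -8*(-107) = 856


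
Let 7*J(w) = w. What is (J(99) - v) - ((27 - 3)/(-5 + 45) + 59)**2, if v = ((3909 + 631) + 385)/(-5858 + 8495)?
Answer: -1633568336/461475 ≈ -3539.9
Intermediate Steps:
J(w) = w/7
v = 4925/2637 (v = (4540 + 385)/2637 = 4925*(1/2637) = 4925/2637 ≈ 1.8677)
(J(99) - v) - ((27 - 3)/(-5 + 45) + 59)**2 = ((1/7)*99 - 1*4925/2637) - ((27 - 3)/(-5 + 45) + 59)**2 = (99/7 - 4925/2637) - (24/40 + 59)**2 = 226588/18459 - (24*(1/40) + 59)**2 = 226588/18459 - (3/5 + 59)**2 = 226588/18459 - (298/5)**2 = 226588/18459 - 1*88804/25 = 226588/18459 - 88804/25 = -1633568336/461475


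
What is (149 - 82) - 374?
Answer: -307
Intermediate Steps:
(149 - 82) - 374 = 67 - 374 = -307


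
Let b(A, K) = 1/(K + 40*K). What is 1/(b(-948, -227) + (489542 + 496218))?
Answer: 9307/9174468319 ≈ 1.0144e-6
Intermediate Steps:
b(A, K) = 1/(41*K)
1/(b(-948, -227) + (489542 + 496218)) = 1/((1/41)/(-227) + (489542 + 496218)) = 1/((1/41)*(-1/227) + 985760) = 1/(-1/9307 + 985760) = 1/(9174468319/9307) = 9307/9174468319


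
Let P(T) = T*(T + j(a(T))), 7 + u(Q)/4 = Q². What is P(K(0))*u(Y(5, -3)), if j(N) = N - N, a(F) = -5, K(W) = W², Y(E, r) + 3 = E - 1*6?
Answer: 0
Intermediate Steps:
Y(E, r) = -9 + E (Y(E, r) = -3 + (E - 1*6) = -3 + (E - 6) = -3 + (-6 + E) = -9 + E)
j(N) = 0
u(Q) = -28 + 4*Q²
P(T) = T² (P(T) = T*(T + 0) = T*T = T²)
P(K(0))*u(Y(5, -3)) = (0²)²*(-28 + 4*(-9 + 5)²) = 0²*(-28 + 4*(-4)²) = 0*(-28 + 4*16) = 0*(-28 + 64) = 0*36 = 0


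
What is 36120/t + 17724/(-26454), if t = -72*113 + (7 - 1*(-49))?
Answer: -4578035/890618 ≈ -5.1403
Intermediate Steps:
t = -8080 (t = -8136 + (7 + 49) = -8136 + 56 = -8080)
36120/t + 17724/(-26454) = 36120/(-8080) + 17724/(-26454) = 36120*(-1/8080) + 17724*(-1/26454) = -903/202 - 2954/4409 = -4578035/890618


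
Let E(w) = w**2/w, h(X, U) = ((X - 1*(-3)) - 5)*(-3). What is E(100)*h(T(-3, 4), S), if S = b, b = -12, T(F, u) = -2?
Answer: 1200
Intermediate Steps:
S = -12
h(X, U) = 6 - 3*X (h(X, U) = ((X + 3) - 5)*(-3) = ((3 + X) - 5)*(-3) = (-2 + X)*(-3) = 6 - 3*X)
E(w) = w
E(100)*h(T(-3, 4), S) = 100*(6 - 3*(-2)) = 100*(6 + 6) = 100*12 = 1200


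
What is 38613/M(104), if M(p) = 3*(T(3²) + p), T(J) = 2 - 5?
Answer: 12871/101 ≈ 127.44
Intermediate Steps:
T(J) = -3
M(p) = -9 + 3*p (M(p) = 3*(-3 + p) = -9 + 3*p)
38613/M(104) = 38613/(-9 + 3*104) = 38613/(-9 + 312) = 38613/303 = 38613*(1/303) = 12871/101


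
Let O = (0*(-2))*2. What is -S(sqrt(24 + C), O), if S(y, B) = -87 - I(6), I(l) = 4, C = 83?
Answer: 91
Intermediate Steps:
O = 0 (O = 0*2 = 0)
S(y, B) = -91 (S(y, B) = -87 - 1*4 = -87 - 4 = -91)
-S(sqrt(24 + C), O) = -1*(-91) = 91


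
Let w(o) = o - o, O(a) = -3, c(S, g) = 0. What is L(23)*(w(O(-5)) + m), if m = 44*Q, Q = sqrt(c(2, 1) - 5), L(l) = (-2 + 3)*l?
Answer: 1012*I*sqrt(5) ≈ 2262.9*I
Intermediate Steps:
L(l) = l (L(l) = 1*l = l)
w(o) = 0
Q = I*sqrt(5) (Q = sqrt(0 - 5) = sqrt(-5) = I*sqrt(5) ≈ 2.2361*I)
m = 44*I*sqrt(5) (m = 44*(I*sqrt(5)) = 44*I*sqrt(5) ≈ 98.387*I)
L(23)*(w(O(-5)) + m) = 23*(0 + 44*I*sqrt(5)) = 23*(44*I*sqrt(5)) = 1012*I*sqrt(5)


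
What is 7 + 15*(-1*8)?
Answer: -113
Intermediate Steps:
7 + 15*(-1*8) = 7 + 15*(-8) = 7 - 120 = -113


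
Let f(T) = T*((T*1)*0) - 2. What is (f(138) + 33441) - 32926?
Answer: 513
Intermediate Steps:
f(T) = -2 (f(T) = T*(T*0) - 2 = T*0 - 2 = 0 - 2 = -2)
(f(138) + 33441) - 32926 = (-2 + 33441) - 32926 = 33439 - 32926 = 513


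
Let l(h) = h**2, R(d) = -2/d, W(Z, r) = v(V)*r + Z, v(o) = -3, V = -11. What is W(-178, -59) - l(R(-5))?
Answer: -29/25 ≈ -1.1600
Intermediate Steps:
W(Z, r) = Z - 3*r (W(Z, r) = -3*r + Z = Z - 3*r)
W(-178, -59) - l(R(-5)) = (-178 - 3*(-59)) - (-2/(-5))**2 = (-178 + 177) - (-2*(-1/5))**2 = -1 - (2/5)**2 = -1 - 1*4/25 = -1 - 4/25 = -29/25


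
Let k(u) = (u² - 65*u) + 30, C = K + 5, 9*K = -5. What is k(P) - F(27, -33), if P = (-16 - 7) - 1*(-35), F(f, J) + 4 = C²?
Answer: -50362/81 ≈ -621.75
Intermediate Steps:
K = -5/9 (K = (⅑)*(-5) = -5/9 ≈ -0.55556)
C = 40/9 (C = -5/9 + 5 = 40/9 ≈ 4.4444)
F(f, J) = 1276/81 (F(f, J) = -4 + (40/9)² = -4 + 1600/81 = 1276/81)
P = 12 (P = -23 + 35 = 12)
k(u) = 30 + u² - 65*u
k(P) - F(27, -33) = (30 + 12² - 65*12) - 1*1276/81 = (30 + 144 - 780) - 1276/81 = -606 - 1276/81 = -50362/81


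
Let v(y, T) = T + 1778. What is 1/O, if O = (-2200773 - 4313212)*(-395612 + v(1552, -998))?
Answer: 1/2571929725520 ≈ 3.8881e-13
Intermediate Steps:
v(y, T) = 1778 + T
O = 2571929725520 (O = (-2200773 - 4313212)*(-395612 + (1778 - 998)) = -6513985*(-395612 + 780) = -6513985*(-394832) = 2571929725520)
1/O = 1/2571929725520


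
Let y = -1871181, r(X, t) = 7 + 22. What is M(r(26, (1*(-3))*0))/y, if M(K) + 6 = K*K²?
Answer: -24383/1871181 ≈ -0.013031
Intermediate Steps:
r(X, t) = 29
M(K) = -6 + K³ (M(K) = -6 + K*K² = -6 + K³)
M(r(26, (1*(-3))*0))/y = (-6 + 29³)/(-1871181) = (-6 + 24389)*(-1/1871181) = 24383*(-1/1871181) = -24383/1871181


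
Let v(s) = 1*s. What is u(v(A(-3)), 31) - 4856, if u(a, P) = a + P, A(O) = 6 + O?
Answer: -4822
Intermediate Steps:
v(s) = s
u(a, P) = P + a
u(v(A(-3)), 31) - 4856 = (31 + (6 - 3)) - 4856 = (31 + 3) - 4856 = 34 - 4856 = -4822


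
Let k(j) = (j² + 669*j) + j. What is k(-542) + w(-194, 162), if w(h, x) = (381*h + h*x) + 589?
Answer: -174129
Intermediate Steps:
k(j) = j² + 670*j
w(h, x) = 589 + 381*h + h*x
k(-542) + w(-194, 162) = -542*(670 - 542) + (589 + 381*(-194) - 194*162) = -542*128 + (589 - 73914 - 31428) = -69376 - 104753 = -174129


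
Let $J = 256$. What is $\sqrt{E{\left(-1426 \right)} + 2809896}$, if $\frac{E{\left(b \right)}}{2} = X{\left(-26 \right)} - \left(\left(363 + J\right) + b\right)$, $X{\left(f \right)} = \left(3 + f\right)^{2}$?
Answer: $2 \sqrt{703142} \approx 1677.1$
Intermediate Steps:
$E{\left(b \right)} = -180 - 2 b$ ($E{\left(b \right)} = 2 \left(\left(3 - 26\right)^{2} - \left(\left(363 + 256\right) + b\right)\right) = 2 \left(\left(-23\right)^{2} - \left(619 + b\right)\right) = 2 \left(529 - \left(619 + b\right)\right) = 2 \left(-90 - b\right) = -180 - 2 b$)
$\sqrt{E{\left(-1426 \right)} + 2809896} = \sqrt{\left(-180 - -2852\right) + 2809896} = \sqrt{\left(-180 + 2852\right) + 2809896} = \sqrt{2672 + 2809896} = \sqrt{2812568} = 2 \sqrt{703142}$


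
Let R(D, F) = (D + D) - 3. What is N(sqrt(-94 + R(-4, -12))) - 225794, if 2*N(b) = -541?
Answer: -452129/2 ≈ -2.2606e+5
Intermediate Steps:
R(D, F) = -3 + 2*D (R(D, F) = 2*D - 3 = -3 + 2*D)
N(b) = -541/2 (N(b) = (1/2)*(-541) = -541/2)
N(sqrt(-94 + R(-4, -12))) - 225794 = -541/2 - 225794 = -452129/2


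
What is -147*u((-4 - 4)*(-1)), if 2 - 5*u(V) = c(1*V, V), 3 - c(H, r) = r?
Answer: -1029/5 ≈ -205.80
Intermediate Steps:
c(H, r) = 3 - r
u(V) = -⅕ + V/5 (u(V) = ⅖ - (3 - V)/5 = ⅖ + (-⅗ + V/5) = -⅕ + V/5)
-147*u((-4 - 4)*(-1)) = -147*(-⅕ + ((-4 - 4)*(-1))/5) = -147*(-⅕ + (-8*(-1))/5) = -147*(-⅕ + (⅕)*8) = -147*(-⅕ + 8/5) = -147*7/5 = -1029/5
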